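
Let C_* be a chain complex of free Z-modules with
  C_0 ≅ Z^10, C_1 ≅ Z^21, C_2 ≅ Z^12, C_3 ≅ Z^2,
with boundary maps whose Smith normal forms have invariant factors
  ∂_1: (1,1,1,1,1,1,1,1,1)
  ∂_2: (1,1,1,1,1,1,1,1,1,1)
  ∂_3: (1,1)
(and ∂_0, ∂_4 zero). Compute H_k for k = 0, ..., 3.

H_0: b_0 = 10 − 0 − 9 = 1; torsion from ∂_1 factors > 1: none. So H_0 = Z.
H_1: b_1 = 21 − 9 − 10 = 2; torsion from ∂_2 factors > 1: none. So H_1 = Z^2.
H_2: b_2 = 12 − 10 − 2 = 0; torsion from ∂_3 factors > 1: none. So H_2 = 0.
H_3: b_3 = 2 − 2 − 0 = 0; torsion from ∂_4 factors > 1: none. So H_3 = 0.

H_0 = Z,  H_1 = Z^2,  H_2 = 0,  H_3 = 0.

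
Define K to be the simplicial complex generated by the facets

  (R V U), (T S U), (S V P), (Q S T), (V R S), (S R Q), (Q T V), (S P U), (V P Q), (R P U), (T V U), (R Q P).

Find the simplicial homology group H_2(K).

H_2 = 0.

Fix the vertex order P < Q < R < S < T < U < V and write every simplex with vertices in increasing order. Then dim K = 2 and the simplices of K are:

  0-simplices (7): P, Q, R, S, T, U, V
  1-simplices (18): PQ, PR, PS, PU, PV, QR, QS, QT, QV, RS, RU, RV, ST, SU, SV, TU, TV, UV
  2-simplices (12): PQR, PQV, PRU, PSU, PSV, QRS, QST, QTV, RSV, RUV, STU, TUV

Hence C_0 ≅ Z^7, C_1 ≅ Z^18, C_2 ≅ Z^12.

∂_1: C_1 → C_0 maps an edge to its endpoints' difference, ∂[p,q] = q − p. For instance
  ∂QR = R − Q.
As a 7×18 matrix over Z this has rank 6, with invariant factors (1,1,1,1,1,1).

Boundary ∂_2: C_2 → C_1 maps a triangle to the signed sum of its edges. For instance
  ∂QTV = TV − QV + QT,
  ∂PQR = QR − PR + PQ.
This gives a 18×12 integer matrix of rank 12; reducing to Smith normal form yields diagonal entries (1,1,1,1,1,1,1,1,1,1,1,2).

Reading off H_k = ker ∂_k / im ∂_{k+1}:

  H_2: rank ker ∂_2 − rank ∂_3 = (12 − 12) − 0 = 0, and there is no ∂_3, so H_2 ≅ 0.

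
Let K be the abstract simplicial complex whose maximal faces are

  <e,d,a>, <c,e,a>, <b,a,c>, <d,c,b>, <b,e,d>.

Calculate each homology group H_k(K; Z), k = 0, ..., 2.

Order the vertices as a < b < c < d < e. Listing each simplex with vertices in this order, K has dimension 2 with simplices:

  0-simplices (5): a, b, c, d, e
  1-simplices (10): ab, ac, ad, ae, bc, bd, be, cd, ce, de
  2-simplices (5): abc, ace, ade, bcd, bde

Hence C_0 ≅ Z^5, C_1 ≅ Z^10, C_2 ≅ Z^5.

∂_1: C_1 → C_0 maps an edge to its endpoints' difference, ∂[p,q] = q − p.
As a 5×10 matrix over Z this has rank 4, with invariant factors (1,1,1,1).

Boundary ∂_2: C_2 → C_1 maps a triangle to the signed sum of its edges. For instance
  ∂ace = ce − ae + ac,
  ∂ade = de − ae + ad.
The resulting 10×5 matrix has rank 5, and its Smith normal form has invariant factors (1,1,1,1,1).

Reading off H_k = ker ∂_k / im ∂_{k+1}:

  H_0: rank C_0 − rank ∂_1 = 5 − 4 = 1, and the invariant factors of ∂_1 are all 1, so H_0 ≅ Z.
  H_1: rank ker ∂_1 − rank ∂_2 = (10 − 4) − 5 = 1, and the invariant factors of ∂_2 are all 1, so H_1 ≅ Z.
  H_2: rank ker ∂_2 − rank ∂_3 = (5 − 5) − 0 = 0, and there is no ∂_3, so H_2 ≅ 0.

As a check, the Euler characteristic is 5 − 10 + 5 = 0, which agrees with 1 − 1 + 0 = 0.

H_0 = Z,  H_1 = Z,  H_2 = 0.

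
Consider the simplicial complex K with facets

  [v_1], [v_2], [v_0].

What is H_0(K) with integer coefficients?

Fix the vertex order v_0 < v_1 < v_2 and write every simplex with vertices in increasing order. Then dim K = 0 and the simplices of K are:

  0-simplices (3): [v_0], [v_1], [v_2]

giving chain groups C_0 ≅ Z^3.

From H_k ≅ ker(∂_k) / im(∂_{k+1}) we obtain:

  H_0: rank C_0 − rank ∂_1 = 3 − 0 = 3, and there is no ∂_1, so H_0 ≅ Z^3.

H_0 = Z^3.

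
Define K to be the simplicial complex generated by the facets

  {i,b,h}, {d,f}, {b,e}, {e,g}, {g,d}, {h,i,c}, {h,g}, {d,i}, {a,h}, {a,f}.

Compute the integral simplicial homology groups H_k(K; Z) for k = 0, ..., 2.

H_0 = Z,  H_1 = Z^3,  H_2 = 0.

Fix the vertex order a < b < c < d < e < f < g < h < i and write every simplex with vertices in increasing order. Then dim K = 2 and the simplices of K are:

  0-simplices (9): a, b, c, d, e, f, g, h, i
  1-simplices (13): af, ah, be, bh, bi, ch, ci, df, dg, di, eg, gh, hi
  2-simplices (2): bhi, chi

Hence C_0 ≅ Z^9, C_1 ≅ Z^13, C_2 ≅ Z^2.

The boundary map ∂_1: C_1 → C_0 maps an edge to its endpoints' difference, ∂[p,q] = q − p.
This gives a 9×13 integer matrix of rank 8; reducing to Smith normal form yields diagonal entries (1,1,1,1,1,1,1,1).

∂_2: C_2 → C_1 sends each 2-simplex [p,q,r] to [q,r] − [p,r] + [p,q]. For instance
  ∂bhi = hi − bi + bh,
  ∂chi = hi − ci + ch.
As a 13×2 matrix over Z this has rank 2, with invariant factors (1,1).

From H_k ≅ ker(∂_k) / im(∂_{k+1}) we obtain:

  H_0: rank C_0 − rank ∂_1 = 9 − 8 = 1, and the invariant factors of ∂_1 are all 1, so H_0 ≅ Z.
  H_1: rank ker ∂_1 − rank ∂_2 = (13 − 8) − 2 = 3, and the invariant factors of ∂_2 are all 1, so H_1 ≅ Z^3.
  H_2: rank ker ∂_2 − rank ∂_3 = (2 − 2) − 0 = 0, and there is no ∂_3, so H_2 ≅ 0.

As a check, the Euler characteristic is 9 − 13 + 2 = -2, which agrees with 1 − 3 + 0 = -2.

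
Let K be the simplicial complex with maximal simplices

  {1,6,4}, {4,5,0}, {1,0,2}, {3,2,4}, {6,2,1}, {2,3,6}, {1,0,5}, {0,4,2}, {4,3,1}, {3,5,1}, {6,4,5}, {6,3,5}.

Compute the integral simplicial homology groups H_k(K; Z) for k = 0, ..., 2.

Fix the vertex order 0 < 1 < 2 < 3 < 4 < 5 < 6 and write every simplex with vertices in increasing order. Then dim K = 2 and the simplices of K are:

  0-simplices (7): [0], [1], [2], [3], [4], [5], [6]
  1-simplices (18): [0,1], [0,2], [0,4], [0,5], [1,2], [1,3], [1,4], [1,5], [1,6], [2,3], [2,4], [2,6], [3,4], [3,5], [3,6], [4,5], [4,6], [5,6]
  2-simplices (12): [0,1,2], [0,1,5], [0,2,4], [0,4,5], [1,2,6], [1,3,4], [1,3,5], [1,4,6], [2,3,4], [2,3,6], [3,5,6], [4,5,6]

giving chain groups C_0 ≅ Z^7, C_1 ≅ Z^18, C_2 ≅ Z^12.

Boundary ∂_1: C_1 → C_0 is given by ∂[p,q] = [q] − [p].
The resulting 7×18 matrix has rank 6, and its Smith normal form has invariant factors (1,1,1,1,1,1).

Boundary ∂_2: C_2 → C_1 maps a triangle to the signed sum of its edges. For instance
  ∂[0,4,5] = [4,5] − [0,5] + [0,4],
  ∂[2,3,4] = [3,4] − [2,4] + [2,3].
The 18×12 boundary matrix has rank 12 and Smith normal form diag(1,1,1,1,1,1,1,1,1,1,1,2).

Reading off H_k = ker ∂_k / im ∂_{k+1}:

  H_0: rank C_0 − rank ∂_1 = 7 − 6 = 1, and the invariant factors of ∂_1 are all 1, so H_0 = Z.
  H_1: rank ker ∂_1 − rank ∂_2 = (18 − 6) − 12 = 0, and ∂_2 has invariant factor 2 > 1, so H_1 = Z/2.
  H_2: rank ker ∂_2 − rank ∂_3 = (12 − 12) − 0 = 0, and there is no ∂_3, so H_2 = 0.

As a check, the Euler characteristic is 7 − 18 + 12 = 1, which agrees with 1 − 0 + 0 = 1.
(K is a triangulation of the real projective plane RP^2.)

H_0 = Z,  H_1 = Z/2,  H_2 = 0.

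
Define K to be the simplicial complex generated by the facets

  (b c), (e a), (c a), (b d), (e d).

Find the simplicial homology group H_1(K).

H_1 ≅ Z.

K has 5 vertices, 5 edges.
rank ∂_1 = 4, rank ∂_2 = 0 ⇒ b_1 = 5 − 4 − 0 = 1. So H_1 ≅ Z.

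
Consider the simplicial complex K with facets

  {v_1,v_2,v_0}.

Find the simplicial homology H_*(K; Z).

We work with the vertex ordering v_0 < v_1 < v_2. The simplices of K, each written with vertices in increasing order, are:

  0-simplices (3): [v_0], [v_1], [v_2]
  1-simplices (3): [v_0,v_1], [v_0,v_2], [v_1,v_2]
  2-simplices (1): [v_0,v_1,v_2]

Hence C_0 ≅ Z^3, C_1 ≅ Z^3, C_2 ≅ Z^1.

∂_1: C_1 → C_0 maps an edge to its endpoints' difference, ∂[p,q] = q − p. For instance
  ∂[v_0,v_1] = [v_1] − [v_0].
The resulting 3×3 matrix has rank 2, and its Smith normal form has invariant factors (1,1).

∂_2: C_2 → C_1 sends each 2-simplex [p,q,r] to [q,r] − [p,r] + [p,q]. For instance
  ∂[v_0,v_1,v_2] = [v_1,v_2] − [v_0,v_2] + [v_0,v_1].
This gives a 3×1 integer matrix of rank 1; reducing to Smith normal form yields diagonal entries (1).

From H_k ≅ ker(∂_k) / im(∂_{k+1}) we obtain:

  H_0: rank C_0 − rank ∂_1 = 3 − 2 = 1, and the invariant factors of ∂_1 are all 1, so H_0 ≅ Z.
  H_1: rank ker ∂_1 − rank ∂_2 = (3 − 2) − 1 = 0, and the invariant factors of ∂_2 are all 1, so H_1 ≅ 0.
  H_2: rank ker ∂_2 − rank ∂_3 = (1 − 1) − 0 = 0, and there is no ∂_3, so H_2 ≅ 0.

H_0 = Z,  H_1 = 0,  H_2 = 0.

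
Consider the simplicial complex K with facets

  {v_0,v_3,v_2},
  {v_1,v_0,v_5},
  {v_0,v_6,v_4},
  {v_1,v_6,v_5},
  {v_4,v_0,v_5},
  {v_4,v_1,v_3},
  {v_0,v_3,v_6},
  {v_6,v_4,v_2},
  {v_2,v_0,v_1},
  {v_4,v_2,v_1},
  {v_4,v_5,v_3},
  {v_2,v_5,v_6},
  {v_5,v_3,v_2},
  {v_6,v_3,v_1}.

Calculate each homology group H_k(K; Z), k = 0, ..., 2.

Fix the vertex order v_0 < v_1 < v_2 < v_3 < v_4 < v_5 < v_6 and write every simplex with vertices in increasing order. Then dim K = 2 and the simplices of K are:

  0-simplices (7): [v_0], [v_1], [v_2], [v_3], [v_4], [v_5], [v_6]
  1-simplices (21): (21 of them)
  2-simplices (14): (14 of them)

giving chain groups C_0 ≅ Z^7, C_1 ≅ Z^21, C_2 ≅ Z^14.

The boundary map ∂_1: C_1 → C_0 is given by ∂[p,q] = [q] − [p].
This gives a 7×21 integer matrix of rank 6; reducing to Smith normal form yields diagonal entries (1,1,1,1,1,1).

The boundary map ∂_2: C_2 → C_1 maps a triangle to the signed sum of its edges. For instance
  ∂[v_0,v_4,v_6] = [v_4,v_6] − [v_0,v_6] + [v_0,v_4],
  ∂[v_0,v_4,v_5] = [v_4,v_5] − [v_0,v_5] + [v_0,v_4].
The 21×14 boundary matrix has rank 13 and Smith normal form diag(1,1,1,1,1,1,1,1,1,1,1,1,1).

Reading off H_k = ker ∂_k / im ∂_{k+1}:

  H_0: rank C_0 − rank ∂_1 = 7 − 6 = 1, and the invariant factors of ∂_1 are all 1, so H_0 ≅ Z.
  H_1: rank ker ∂_1 − rank ∂_2 = (21 − 6) − 13 = 2, and the invariant factors of ∂_2 are all 1, so H_1 ≅ Z^2.
  H_2: rank ker ∂_2 − rank ∂_3 = (14 − 13) − 0 = 1, and there is no ∂_3, so H_2 ≅ Z.

(K is a triangulation of the torus T^2.)

H_0 = Z,  H_1 = Z^2,  H_2 = Z.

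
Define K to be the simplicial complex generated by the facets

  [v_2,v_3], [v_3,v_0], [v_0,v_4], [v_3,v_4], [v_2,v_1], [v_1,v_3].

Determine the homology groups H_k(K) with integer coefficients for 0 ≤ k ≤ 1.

K has 5 vertices, 6 edges.
rank ∂_0 = 0, rank ∂_1 = 4 ⇒ b_0 = 5 − 0 − 4 = 1; all invariant factors of ∂_1 are 1 so no torsion. So H_0 = Z.
rank ∂_1 = 4, rank ∂_2 = 0 ⇒ b_1 = 6 − 4 − 0 = 2. So H_1 = Z^2.

H_0 = Z,  H_1 = Z^2.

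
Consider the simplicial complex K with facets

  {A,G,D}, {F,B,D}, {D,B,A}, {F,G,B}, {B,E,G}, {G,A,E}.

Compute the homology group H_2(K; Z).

Order the vertices as A < B < D < E < F < G. Listing each simplex with vertices in this order, K has dimension 2 with simplices:

  0-simplices (6): A, B, D, E, F, G
  1-simplices (12): AB, AD, AE, AG, BD, BE, BF, BG, DF, DG, EG, FG
  2-simplices (6): ABD, ADG, AEG, BDF, BEG, BFG

Hence C_0 ≅ Z^6, C_1 ≅ Z^12, C_2 ≅ Z^6.

∂_1: C_1 → C_0 maps an edge to its endpoints' difference, ∂[p,q] = q − p. For instance
  ∂AE = E − A.
As a 6×12 matrix over Z this has rank 5, with invariant factors (1,1,1,1,1).

The boundary map ∂_2: C_2 → C_1 sends each 2-simplex [p,q,r] to [q,r] − [p,r] + [p,q]. For instance
  ∂ADG = DG − AG + AD,
  ∂BEG = EG − BG + BE.
This gives a 12×6 integer matrix of rank 6; reducing to Smith normal form yields diagonal entries (1,1,1,1,1,1).

Reading off H_k = ker ∂_k / im ∂_{k+1}:

  H_2: rank ker ∂_2 − rank ∂_3 = (6 − 6) − 0 = 0, and there is no ∂_3, so H_2 ≅ 0.

(K is a triangulation of the cylinder S^1 x I.)

H_2 ≅ 0.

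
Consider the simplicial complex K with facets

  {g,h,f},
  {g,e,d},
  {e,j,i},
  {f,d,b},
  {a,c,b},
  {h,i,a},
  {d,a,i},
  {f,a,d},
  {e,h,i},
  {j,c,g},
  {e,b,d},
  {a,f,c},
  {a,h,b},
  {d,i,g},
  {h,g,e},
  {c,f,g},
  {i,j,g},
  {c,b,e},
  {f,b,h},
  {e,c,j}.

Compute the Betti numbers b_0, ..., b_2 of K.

b_0 = 1, b_1 = 1, b_2 = 0.

Take the total order a < b < c < d < e < f < g < h < i < j on the vertex set. Then K (dimension 2) consists of the simplices:

  0-simplices (10): a, b, c, d, e, f, g, h, i, j
  1-simplices (30): ab, ac, ad, af, ah, ai, bc, bd, be, bf, bh, ce, cf, cg, cj, de, df, dg, di, eg, eh, ei, ej, fg, fh, gh, gi, gj, hi, ij
  2-simplices (20): abc, abh, acf, adf, adi, ahi, bce, bde, bdf, bfh, cej, cfg, cgj, deg, dgi, egh, ehi, eij, fgh, gij

Hence C_0 ≅ Z^10, C_1 ≅ Z^30, C_2 ≅ Z^20.

The boundary map ∂_1: C_1 → C_0 maps an edge to its endpoints' difference, ∂[p,q] = q − p. For instance
  ∂dg = g − d.
This gives a 10×30 integer matrix of rank 9; reducing to Smith normal form yields diagonal entries (1,1,1,1,1,1,1,1,1).

Boundary ∂_2: C_2 → C_1 maps a triangle to the signed sum of its edges. For instance
  ∂deg = eg − dg + de,
  ∂ahi = hi − ai + ah.
As a 30×20 matrix over Z this has rank 20, with invariant factors (1,1,1,1,1,1,1,1,1,1,1,1,1,1,1,1,1,1,1,2).

Computing H_k = (kernel of ∂_k) / (image of ∂_{k+1}):

  H_0: rank C_0 − rank ∂_1 = 10 − 9 = 1, and the invariant factors of ∂_1 are all 1, so H_0 ≅ Z.
  H_1: rank ker ∂_1 − rank ∂_2 = (30 − 9) − 20 = 1, and ∂_2 has invariant factor 2 > 1, so H_1 ≅ Z ⊕ Z/2.
  H_2: rank ker ∂_2 − rank ∂_3 = (20 − 20) − 0 = 0, and there is no ∂_3, so H_2 ≅ 0.

(K is a triangulation of the Klein bottle.)

Hence the Betti numbers are b_0 = 1, b_1 = 1, b_2 = 0.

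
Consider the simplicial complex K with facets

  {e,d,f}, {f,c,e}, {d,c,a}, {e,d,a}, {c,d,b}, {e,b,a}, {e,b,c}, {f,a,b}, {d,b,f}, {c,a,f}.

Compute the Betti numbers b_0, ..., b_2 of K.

K has 6 vertices, 15 edges, 10 triangles.
rank ∂_0 = 0, rank ∂_1 = 5 ⇒ b_0 = 6 − 0 − 5 = 1; all invariant factors of ∂_1 are 1 so no torsion. So H_0 ≅ Z.
rank ∂_1 = 5, rank ∂_2 = 10 ⇒ b_1 = 15 − 5 − 10 = 0; ∂_2 has invariant factor(s) [2] giving torsion. So H_1 ≅ Z/2.
rank ∂_2 = 10, rank ∂_3 = 0 ⇒ b_2 = 10 − 10 − 0 = 0. So H_2 ≅ 0.

b_0 = 1, b_1 = 0, b_2 = 0.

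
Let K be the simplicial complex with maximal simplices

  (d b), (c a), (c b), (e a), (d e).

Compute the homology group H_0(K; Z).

H_0 = Z.

We work with the vertex ordering a < b < c < d < e. The simplices of K, each written with vertices in increasing order, are:

  0-simplices (5): a, b, c, d, e
  1-simplices (5): ac, ae, bc, bd, de

Hence C_0 ≅ Z^5, C_1 ≅ Z^5.

The boundary map ∂_1: C_1 → C_0 is given by ∂[p,q] = [q] − [p].
As a 5×5 matrix over Z this has rank 4, with invariant factors (1,1,1,1).

Now H_k = ker ∂_k / im ∂_{k+1}, so:

  H_0: rank C_0 − rank ∂_1 = 5 − 4 = 1, and the invariant factors of ∂_1 are all 1, so H_0 ≅ Z.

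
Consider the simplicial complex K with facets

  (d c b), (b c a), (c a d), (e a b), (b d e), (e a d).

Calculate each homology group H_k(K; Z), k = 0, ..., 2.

K has 5 vertices, 9 edges, 6 triangles.
rank ∂_0 = 0, rank ∂_1 = 4 ⇒ b_0 = 5 − 0 − 4 = 1; all invariant factors of ∂_1 are 1 so no torsion. So H_0 ≅ Z.
rank ∂_1 = 4, rank ∂_2 = 5 ⇒ b_1 = 9 − 4 − 5 = 0; all invariant factors of ∂_2 are 1 so no torsion. So H_1 ≅ 0.
rank ∂_2 = 5, rank ∂_3 = 0 ⇒ b_2 = 6 − 5 − 0 = 1. So H_2 ≅ Z.

H_0 = Z,  H_1 = 0,  H_2 = Z.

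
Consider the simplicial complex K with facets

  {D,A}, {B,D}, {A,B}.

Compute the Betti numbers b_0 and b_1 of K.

b_0 = 1, b_1 = 1.

Fix the vertex order A < B < D and write every simplex with vertices in increasing order. Then dim K = 1 and the simplices of K are:

  0-simplices (3): A, B, D
  1-simplices (3): AB, AD, BD

so the chain groups are C_0 ≅ Z^3, C_1 ≅ Z^3.

The boundary map ∂_1: C_1 → C_0 maps an edge to its endpoints' difference, ∂[p,q] = q − p. For instance
  ∂AD = D − A.
The 3×3 boundary matrix has rank 2 and Smith normal form diag(1,1).

Now H_k = ker ∂_k / im ∂_{k+1}, so:

  H_0: rank C_0 − rank ∂_1 = 3 − 2 = 1, and the invariant factors of ∂_1 are all 1, so H_0 = Z.
  H_1: rank ker ∂_1 − rank ∂_2 = (3 − 2) − 0 = 1, and there is no ∂_2, so H_1 = Z.

As a check, the Euler characteristic is 3 − 3 = 0, which agrees with 1 − 1 = 0.
(K is a triangulation of the circle S^1.)

Hence the Betti numbers are b_0 = 1, b_1 = 1.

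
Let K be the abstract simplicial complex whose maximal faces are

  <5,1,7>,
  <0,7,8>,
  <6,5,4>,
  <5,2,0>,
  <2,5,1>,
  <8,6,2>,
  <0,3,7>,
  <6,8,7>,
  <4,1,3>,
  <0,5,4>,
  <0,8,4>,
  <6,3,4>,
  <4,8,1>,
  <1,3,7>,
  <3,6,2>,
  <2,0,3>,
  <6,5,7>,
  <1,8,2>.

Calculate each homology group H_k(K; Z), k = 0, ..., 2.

H_0 = Z,  H_1 = Z^2,  H_2 = Z.

Take the total order 0 < 1 < 2 < 3 < 4 < 5 < 6 < 7 < 8 on the vertex set. Then K (dimension 2) consists of the simplices:

  0-simplices (9): [0], [1], [2], [3], [4], [5], [6], [7], [8]
  1-simplices (27): (27 of them)
  2-simplices (18): [0,2,3], [0,2,5], [0,3,7], [0,4,5], [0,4,8], [0,7,8], [1,2,5], [1,2,8], [1,3,4], [1,3,7], [1,4,8], [1,5,7], [2,3,6], [2,6,8], [3,4,6], [4,5,6], [5,6,7], [6,7,8]

Hence C_0 ≅ Z^9, C_1 ≅ Z^27, C_2 ≅ Z^18.

Boundary ∂_1: C_1 → C_0 sends each edge [p,q] (with p < q) to q − p.
As a 9×27 matrix over Z this has rank 8, with invariant factors (1,1,1,1,1,1,1,1).

Boundary ∂_2: C_2 → C_1 sends each 2-simplex [p,q,r] to [q,r] − [p,r] + [p,q]. For instance
  ∂[3,4,6] = [4,6] − [3,6] + [3,4],
  ∂[2,3,6] = [3,6] − [2,6] + [2,3].
This gives a 27×18 integer matrix of rank 17; reducing to Smith normal form yields diagonal entries (1,1,1,1,1,1,1,1,1,1,1,1,1,1,1,1,1).

Computing H_k = (kernel of ∂_k) / (image of ∂_{k+1}):

  H_0: rank C_0 − rank ∂_1 = 9 − 8 = 1, and the invariant factors of ∂_1 are all 1, so H_0 ≅ Z.
  H_1: rank ker ∂_1 − rank ∂_2 = (27 − 8) − 17 = 2, and the invariant factors of ∂_2 are all 1, so H_1 ≅ Z^2.
  H_2: rank ker ∂_2 − rank ∂_3 = (18 − 17) − 0 = 1, and there is no ∂_3, so H_2 ≅ Z.

As a check, the Euler characteristic is 9 − 27 + 18 = 0, which agrees with 1 − 2 + 1 = 0.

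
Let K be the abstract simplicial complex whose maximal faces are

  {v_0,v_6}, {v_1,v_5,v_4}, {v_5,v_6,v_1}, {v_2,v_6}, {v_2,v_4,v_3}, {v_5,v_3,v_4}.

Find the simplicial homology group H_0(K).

H_0 ≅ Z.

Order the vertices as v_0 < v_1 < v_2 < v_3 < v_4 < v_5 < v_6. Listing each simplex with vertices in this order, K has dimension 2 with simplices:

  0-simplices (7): [v_0], [v_1], [v_2], [v_3], [v_4], [v_5], [v_6]
  1-simplices (11): [v_0,v_6], [v_1,v_4], [v_1,v_5], [v_1,v_6], [v_2,v_3], [v_2,v_4], [v_2,v_6], [v_3,v_4], [v_3,v_5], [v_4,v_5], [v_5,v_6]
  2-simplices (4): [v_1,v_4,v_5], [v_1,v_5,v_6], [v_2,v_3,v_4], [v_3,v_4,v_5]

so the chain groups are C_0 ≅ Z^7, C_1 ≅ Z^11, C_2 ≅ Z^4.

The boundary map ∂_1: C_1 → C_0 maps an edge to its endpoints' difference, ∂[p,q] = q − p. For instance
  ∂[v_2,v_3] = [v_3] − [v_2].
The 7×11 boundary matrix has rank 6 and Smith normal form diag(1,1,1,1,1,1).

The boundary map ∂_2: C_2 → C_1 acts by ∂[p,q,r] = [q,r] − [p,r] + [p,q]. For instance
  ∂[v_1,v_5,v_6] = [v_5,v_6] − [v_1,v_6] + [v_1,v_5],
  ∂[v_3,v_4,v_5] = [v_4,v_5] − [v_3,v_5] + [v_3,v_4].
As a 11×4 matrix over Z this has rank 4, with invariant factors (1,1,1,1).

Computing H_k = (kernel of ∂_k) / (image of ∂_{k+1}):

  H_0: rank C_0 − rank ∂_1 = 7 − 6 = 1, and the invariant factors of ∂_1 are all 1, so H_0 ≅ Z.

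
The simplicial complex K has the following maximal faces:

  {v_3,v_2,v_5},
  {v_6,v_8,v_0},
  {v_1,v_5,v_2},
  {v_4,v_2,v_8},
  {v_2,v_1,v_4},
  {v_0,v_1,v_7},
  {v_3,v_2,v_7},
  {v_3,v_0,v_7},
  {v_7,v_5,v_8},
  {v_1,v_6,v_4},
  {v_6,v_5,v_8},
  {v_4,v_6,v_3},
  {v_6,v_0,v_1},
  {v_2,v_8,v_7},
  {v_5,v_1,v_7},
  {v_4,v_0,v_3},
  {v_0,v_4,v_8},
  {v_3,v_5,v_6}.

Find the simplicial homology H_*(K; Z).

H_0 ≅ Z,  H_1 ≅ Z ⊕ Z_2,  H_2 = 0.

We work with the vertex ordering v_0 < v_1 < v_2 < v_3 < v_4 < v_5 < v_6 < v_7 < v_8. The simplices of K, each written with vertices in increasing order, are:

  0-simplices (9): [v_0], [v_1], [v_2], [v_3], [v_4], [v_5], [v_6], [v_7], [v_8]
  1-simplices (27): (27 of them)
  2-simplices (18): (18 of them)

Hence C_0 ≅ Z^9, C_1 ≅ Z^27, C_2 ≅ Z^18.

The boundary map ∂_1: C_1 → C_0 sends each edge [p,q] (with p < q) to q − p. For instance
  ∂[v_0,v_8] = [v_8] − [v_0].
As a 9×27 matrix over Z this has rank 8, with invariant factors (1,1,1,1,1,1,1,1).

∂_2: C_2 → C_1 sends each 2-simplex [p,q,r] to [q,r] − [p,r] + [p,q]. For instance
  ∂[v_5,v_6,v_8] = [v_6,v_8] − [v_5,v_8] + [v_5,v_6],
  ∂[v_0,v_3,v_7] = [v_3,v_7] − [v_0,v_7] + [v_0,v_3].
This gives a 27×18 integer matrix of rank 18; reducing to Smith normal form yields diagonal entries (1,1,1,1,1,1,1,1,1,1,1,1,1,1,1,1,1,2).

Now H_k = ker ∂_k / im ∂_{k+1}, so:

  H_0: rank C_0 − rank ∂_1 = 9 − 8 = 1, and the invariant factors of ∂_1 are all 1, so H_0 ≅ Z.
  H_1: rank ker ∂_1 − rank ∂_2 = (27 − 8) − 18 = 1, and ∂_2 has invariant factor 2 > 1, so H_1 ≅ Z ⊕ Z_2.
  H_2: rank ker ∂_2 − rank ∂_3 = (18 − 18) − 0 = 0, and there is no ∂_3, so H_2 ≅ 0.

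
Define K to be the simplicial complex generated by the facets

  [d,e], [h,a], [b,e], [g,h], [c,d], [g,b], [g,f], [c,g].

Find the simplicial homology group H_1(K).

H_1 = Z.

Fix the vertex order a < b < c < d < e < f < g < h and write every simplex with vertices in increasing order. Then dim K = 1 and the simplices of K are:

  0-simplices (8): a, b, c, d, e, f, g, h
  1-simplices (8): ah, be, bg, cd, cg, de, fg, gh

giving chain groups C_0 ≅ Z^8, C_1 ≅ Z^8.

Boundary ∂_1: C_1 → C_0 maps an edge to its endpoints' difference, ∂[p,q] = q − p. For instance
  ∂be = e − b.
This gives a 8×8 integer matrix of rank 7; reducing to Smith normal form yields diagonal entries (1,1,1,1,1,1,1).

Computing H_k = (kernel of ∂_k) / (image of ∂_{k+1}):

  H_1: rank ker ∂_1 − rank ∂_2 = (8 − 7) − 0 = 1, and there is no ∂_2, so H_1 ≅ Z.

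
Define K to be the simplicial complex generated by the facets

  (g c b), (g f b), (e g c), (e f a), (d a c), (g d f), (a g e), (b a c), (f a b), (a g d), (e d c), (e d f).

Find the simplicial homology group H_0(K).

H_0 = Z.

We work with the vertex ordering a < b < c < d < e < f < g. The simplices of K, each written with vertices in increasing order, are:

  0-simplices (7): a, b, c, d, e, f, g
  1-simplices (18): ab, ac, ad, ae, af, ag, bc, bf, bg, cd, ce, cg, de, df, dg, ef, eg, fg
  2-simplices (12): abc, abf, acd, adg, aef, aeg, bcg, bfg, cde, ceg, def, dfg

giving chain groups C_0 ≅ Z^7, C_1 ≅ Z^18, C_2 ≅ Z^12.

∂_1: C_1 → C_0 sends each edge [p,q] (with p < q) to q − p. For instance
  ∂ad = d − a.
As a 7×18 matrix over Z this has rank 6, with invariant factors (1,1,1,1,1,1).

∂_2: C_2 → C_1 maps a triangle to the signed sum of its edges. For instance
  ∂adg = dg − ag + ad,
  ∂aef = ef − af + ae.
The 18×12 boundary matrix has rank 12 and Smith normal form diag(1,1,1,1,1,1,1,1,1,1,1,2).

Now H_k = ker ∂_k / im ∂_{k+1}, so:

  H_0: rank C_0 − rank ∂_1 = 7 − 6 = 1, and the invariant factors of ∂_1 are all 1, so H_0 = Z.

(K is a triangulation of the real projective plane RP^2.)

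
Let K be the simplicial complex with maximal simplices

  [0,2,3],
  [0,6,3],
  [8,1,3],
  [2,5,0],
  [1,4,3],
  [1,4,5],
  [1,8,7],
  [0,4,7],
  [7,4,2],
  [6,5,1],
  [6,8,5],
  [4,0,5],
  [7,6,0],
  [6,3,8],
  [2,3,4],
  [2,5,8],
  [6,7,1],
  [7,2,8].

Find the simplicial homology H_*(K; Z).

H_0 ≅ Z,  H_1 ≅ Z ⊕ Z/2,  H_2 = 0.

Fix the vertex order 0 < 1 < 2 < 3 < 4 < 5 < 6 < 7 < 8 and write every simplex with vertices in increasing order. Then dim K = 2 and the simplices of K are:

  0-simplices (9): [0], [1], [2], [3], [4], [5], [6], [7], [8]
  1-simplices (27): (27 of them)
  2-simplices (18): [0,2,3], [0,2,5], [0,3,6], [0,4,5], [0,4,7], [0,6,7], [1,3,4], [1,3,8], [1,4,5], [1,5,6], [1,6,7], [1,7,8], [2,3,4], [2,4,7], [2,5,8], [2,7,8], [3,6,8], [5,6,8]

giving chain groups C_0 ≅ Z^9, C_1 ≅ Z^27, C_2 ≅ Z^18.

Boundary ∂_1: C_1 → C_0 sends each edge [p,q] (with p < q) to q − p. For instance
  ∂[0,6] = [6] − [0].
As a 9×27 matrix over Z this has rank 8, with invariant factors (1,1,1,1,1,1,1,1).

Boundary ∂_2: C_2 → C_1 maps a triangle to the signed sum of its edges. For instance
  ∂[1,4,5] = [4,5] − [1,5] + [1,4],
  ∂[0,2,3] = [2,3] − [0,3] + [0,2].
As a 27×18 matrix over Z this has rank 18, with invariant factors (1,1,1,1,1,1,1,1,1,1,1,1,1,1,1,1,1,2).

Computing H_k = (kernel of ∂_k) / (image of ∂_{k+1}):

  H_0: rank C_0 − rank ∂_1 = 9 − 8 = 1, and the invariant factors of ∂_1 are all 1, so H_0 ≅ Z.
  H_1: rank ker ∂_1 − rank ∂_2 = (27 − 8) − 18 = 1, and ∂_2 has invariant factor 2 > 1, so H_1 ≅ Z ⊕ Z/2.
  H_2: rank ker ∂_2 − rank ∂_3 = (18 − 18) − 0 = 0, and there is no ∂_3, so H_2 ≅ 0.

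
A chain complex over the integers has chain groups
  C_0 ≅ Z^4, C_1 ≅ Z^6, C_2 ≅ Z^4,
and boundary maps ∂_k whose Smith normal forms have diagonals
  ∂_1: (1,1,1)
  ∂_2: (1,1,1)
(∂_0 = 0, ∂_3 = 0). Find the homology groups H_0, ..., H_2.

H_0 ≅ Z,  H_1 = 0,  H_2 ≅ Z.

H_0: b_0 = 4 − 0 − 3 = 1; torsion from ∂_1 factors > 1: none. So H_0 ≅ Z.
H_1: b_1 = 6 − 3 − 3 = 0; torsion from ∂_2 factors > 1: none. So H_1 ≅ 0.
H_2: b_2 = 4 − 3 − 0 = 1; torsion from ∂_3 factors > 1: none. So H_2 ≅ Z.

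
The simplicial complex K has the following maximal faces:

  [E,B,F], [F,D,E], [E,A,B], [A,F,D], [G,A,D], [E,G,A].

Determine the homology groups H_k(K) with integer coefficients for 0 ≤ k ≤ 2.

H_0 ≅ Z,  H_1 ≅ Z,  H_2 = 0.

We work with the vertex ordering A < B < D < E < F < G. The simplices of K, each written with vertices in increasing order, are:

  0-simplices (6): A, B, D, E, F, G
  1-simplices (12): AB, AD, AE, AF, AG, BE, BF, DE, DF, DG, EF, EG
  2-simplices (6): ABE, ADF, ADG, AEG, BEF, DEF

Hence C_0 ≅ Z^6, C_1 ≅ Z^12, C_2 ≅ Z^6.

The boundary map ∂_1: C_1 → C_0 is given by ∂[p,q] = [q] − [p]. For instance
  ∂AE = E − A.
The 6×12 boundary matrix has rank 5 and Smith normal form diag(1,1,1,1,1).

Boundary ∂_2: C_2 → C_1 maps a triangle to the signed sum of its edges. For instance
  ∂BEF = EF − BF + BE,
  ∂ADF = DF − AF + AD.
This gives a 12×6 integer matrix of rank 6; reducing to Smith normal form yields diagonal entries (1,1,1,1,1,1).

From H_k ≅ ker(∂_k) / im(∂_{k+1}) we obtain:

  H_0: rank C_0 − rank ∂_1 = 6 − 5 = 1, and the invariant factors of ∂_1 are all 1, so H_0 = Z.
  H_1: rank ker ∂_1 − rank ∂_2 = (12 − 5) − 6 = 1, and the invariant factors of ∂_2 are all 1, so H_1 = Z.
  H_2: rank ker ∂_2 − rank ∂_3 = (6 − 6) − 0 = 0, and there is no ∂_3, so H_2 = 0.

As a check, the Euler characteristic is 6 − 12 + 6 = 0, which agrees with 1 − 1 + 0 = 0.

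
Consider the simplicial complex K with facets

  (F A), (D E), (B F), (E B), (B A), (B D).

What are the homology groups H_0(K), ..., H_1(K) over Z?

H_0 = Z,  H_1 = Z^2.

Fix the vertex order A < B < D < E < F and write every simplex with vertices in increasing order. Then dim K = 1 and the simplices of K are:

  0-simplices (5): A, B, D, E, F
  1-simplices (6): AB, AF, BD, BE, BF, DE

giving chain groups C_0 ≅ Z^5, C_1 ≅ Z^6.

Boundary ∂_1: C_1 → C_0 maps an edge to its endpoints' difference, ∂[p,q] = q − p.
This gives a 5×6 integer matrix of rank 4; reducing to Smith normal form yields diagonal entries (1,1,1,1).

Computing H_k = (kernel of ∂_k) / (image of ∂_{k+1}):

  H_0: rank C_0 − rank ∂_1 = 5 − 4 = 1, and the invariant factors of ∂_1 are all 1, so H_0 = Z.
  H_1: rank ker ∂_1 − rank ∂_2 = (6 − 4) − 0 = 2, and there is no ∂_2, so H_1 = Z^2.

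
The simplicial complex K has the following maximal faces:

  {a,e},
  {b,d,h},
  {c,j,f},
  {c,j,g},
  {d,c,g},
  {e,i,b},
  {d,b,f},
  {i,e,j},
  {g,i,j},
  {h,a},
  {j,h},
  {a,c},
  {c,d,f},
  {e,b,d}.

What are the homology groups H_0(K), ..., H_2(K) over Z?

Take the total order a < b < c < d < e < f < g < h < i < j on the vertex set. Then K (dimension 2) consists of the simplices:

  0-simplices (10): a, b, c, d, e, f, g, h, i, j
  1-simplices (23): ac, ae, ah, bd, be, bf, bh, bi, cd, cf, cg, cj, de, df, dg, dh, ei, ej, fj, gi, gj, hj, ij
  2-simplices (10): bde, bdf, bdh, bei, cdf, cdg, cfj, cgj, eij, gij

Hence C_0 ≅ Z^10, C_1 ≅ Z^23, C_2 ≅ Z^10.

Boundary ∂_1: C_1 → C_0 sends each edge [p,q] (with p < q) to q − p.
As a 10×23 matrix over Z this has rank 9, with invariant factors (1,1,1,1,1,1,1,1,1).

Boundary ∂_2: C_2 → C_1 acts by ∂[p,q,r] = [q,r] − [p,r] + [p,q]. For instance
  ∂cdg = dg − cg + cd,
  ∂eij = ij − ej + ei.
The resulting 23×10 matrix has rank 10, and its Smith normal form has invariant factors (1,1,1,1,1,1,1,1,1,1).

From H_k ≅ ker(∂_k) / im(∂_{k+1}) we obtain:

  H_0: rank C_0 − rank ∂_1 = 10 − 9 = 1, and the invariant factors of ∂_1 are all 1, so H_0 ≅ Z.
  H_1: rank ker ∂_1 − rank ∂_2 = (23 − 9) − 10 = 4, and the invariant factors of ∂_2 are all 1, so H_1 ≅ Z^4.
  H_2: rank ker ∂_2 − rank ∂_3 = (10 − 10) − 0 = 0, and there is no ∂_3, so H_2 ≅ 0.

H_0 = Z,  H_1 = Z^4,  H_2 = 0.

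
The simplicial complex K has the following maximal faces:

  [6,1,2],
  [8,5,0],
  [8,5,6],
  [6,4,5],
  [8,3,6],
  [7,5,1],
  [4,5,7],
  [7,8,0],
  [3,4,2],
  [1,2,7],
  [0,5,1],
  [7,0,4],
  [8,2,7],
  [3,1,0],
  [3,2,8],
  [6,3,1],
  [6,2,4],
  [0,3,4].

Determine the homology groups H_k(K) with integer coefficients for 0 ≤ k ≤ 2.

Order the vertices as 0 < 1 < 2 < 3 < 4 < 5 < 6 < 7 < 8. Listing each simplex with vertices in this order, K has dimension 2 with simplices:

  0-simplices (9): [0], [1], [2], [3], [4], [5], [6], [7], [8]
  1-simplices (27): (27 of them)
  2-simplices (18): [0,1,3], [0,1,5], [0,3,4], [0,4,7], [0,5,8], [0,7,8], [1,2,6], [1,2,7], [1,3,6], [1,5,7], [2,3,4], [2,3,8], [2,4,6], [2,7,8], [3,6,8], [4,5,6], [4,5,7], [5,6,8]

so the chain groups are C_0 ≅ Z^9, C_1 ≅ Z^27, C_2 ≅ Z^18.

The boundary map ∂_1: C_1 → C_0 sends each edge [p,q] (with p < q) to q − p. For instance
  ∂[0,3] = [3] − [0].
The resulting 9×27 matrix has rank 8, and its Smith normal form has invariant factors (1,1,1,1,1,1,1,1).

The boundary map ∂_2: C_2 → C_1 maps a triangle to the signed sum of its edges. For instance
  ∂[0,4,7] = [4,7] − [0,7] + [0,4],
  ∂[2,4,6] = [4,6] − [2,6] + [2,4].
As a 27×18 matrix over Z this has rank 18, with invariant factors (1,1,1,1,1,1,1,1,1,1,1,1,1,1,1,1,1,2).

Now H_k = ker ∂_k / im ∂_{k+1}, so:

  H_0: rank C_0 − rank ∂_1 = 9 − 8 = 1, and the invariant factors of ∂_1 are all 1, so H_0 ≅ Z.
  H_1: rank ker ∂_1 − rank ∂_2 = (27 − 8) − 18 = 1, and ∂_2 has invariant factor 2 > 1, so H_1 ≅ Z ⊕ Z/2Z.
  H_2: rank ker ∂_2 − rank ∂_3 = (18 − 18) − 0 = 0, and there is no ∂_3, so H_2 ≅ 0.

As a check, the Euler characteristic is 9 − 27 + 18 = 0, which agrees with 1 − 1 + 0 = 0.

H_0 ≅ Z,  H_1 ≅ Z ⊕ Z/2Z,  H_2 = 0.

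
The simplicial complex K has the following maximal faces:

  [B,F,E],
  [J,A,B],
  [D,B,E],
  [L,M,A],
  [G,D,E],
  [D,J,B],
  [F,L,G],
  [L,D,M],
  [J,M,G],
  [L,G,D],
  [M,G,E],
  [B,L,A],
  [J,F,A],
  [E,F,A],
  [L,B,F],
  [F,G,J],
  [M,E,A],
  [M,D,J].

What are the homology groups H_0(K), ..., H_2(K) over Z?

We work with the vertex ordering A < B < D < E < F < G < J < L < M. The simplices of K, each written with vertices in increasing order, are:

  0-simplices (9): A, B, D, E, F, G, J, L, M
  1-simplices (27): AB, AE, AF, AJ, AL, AM, BD, BE, BF, BJ, BL, DE, DG, DJ, DL, DM, EF, EG, EM, FG, FJ, FL, GJ, GL, GM, JM, LM
  2-simplices (18): ABJ, ABL, AEF, AEM, AFJ, ALM, BDE, BDJ, BEF, BFL, DEG, DGL, DJM, DLM, EGM, FGJ, FGL, GJM

Hence C_0 ≅ Z^9, C_1 ≅ Z^27, C_2 ≅ Z^18.

The boundary map ∂_1: C_1 → C_0 is given by ∂[p,q] = [q] − [p].
The resulting 9×27 matrix has rank 8, and its Smith normal form has invariant factors (1,1,1,1,1,1,1,1).

The boundary map ∂_2: C_2 → C_1 sends each 2-simplex [p,q,r] to [q,r] − [p,r] + [p,q]. For instance
  ∂BFL = FL − BL + BF,
  ∂FGL = GL − FL + FG.
The resulting 27×18 matrix has rank 18, and its Smith normal form has invariant factors (1,1,1,1,1,1,1,1,1,1,1,1,1,1,1,1,1,2).

Now H_k = ker ∂_k / im ∂_{k+1}, so:

  H_0: rank C_0 − rank ∂_1 = 9 − 8 = 1, and the invariant factors of ∂_1 are all 1, so H_0 = Z.
  H_1: rank ker ∂_1 − rank ∂_2 = (27 − 8) − 18 = 1, and ∂_2 has invariant factor 2 > 1, so H_1 = Z ⊕ Z_2.
  H_2: rank ker ∂_2 − rank ∂_3 = (18 − 18) − 0 = 0, and there is no ∂_3, so H_2 = 0.

As a check, the Euler characteristic is 9 − 27 + 18 = 0, which agrees with 1 − 1 + 0 = 0.
(K is a triangulation of the Klein bottle.)

H_0 = Z,  H_1 = Z ⊕ Z_2,  H_2 = 0.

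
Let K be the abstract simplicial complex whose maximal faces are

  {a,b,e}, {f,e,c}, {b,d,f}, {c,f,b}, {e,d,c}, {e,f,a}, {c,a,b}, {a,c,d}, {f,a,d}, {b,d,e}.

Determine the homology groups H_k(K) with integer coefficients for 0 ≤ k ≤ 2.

H_0 ≅ Z,  H_1 ≅ Z_2,  H_2 = 0.

Fix the vertex order a < b < c < d < e < f and write every simplex with vertices in increasing order. Then dim K = 2 and the simplices of K are:

  0-simplices (6): a, b, c, d, e, f
  1-simplices (15): ab, ac, ad, ae, af, bc, bd, be, bf, cd, ce, cf, de, df, ef
  2-simplices (10): abc, abe, acd, adf, aef, bcf, bde, bdf, cde, cef

Hence C_0 ≅ Z^6, C_1 ≅ Z^15, C_2 ≅ Z^10.

Boundary ∂_1: C_1 → C_0 sends each edge [p,q] (with p < q) to q − p.
The 6×15 boundary matrix has rank 5 and Smith normal form diag(1,1,1,1,1).

The boundary map ∂_2: C_2 → C_1 sends each 2-simplex [p,q,r] to [q,r] − [p,r] + [p,q]. For instance
  ∂bde = de − be + bd,
  ∂cde = de − ce + cd.
This gives a 15×10 integer matrix of rank 10; reducing to Smith normal form yields diagonal entries (1,1,1,1,1,1,1,1,1,2).

From H_k ≅ ker(∂_k) / im(∂_{k+1}) we obtain:

  H_0: rank C_0 − rank ∂_1 = 6 − 5 = 1, and the invariant factors of ∂_1 are all 1, so H_0 = Z.
  H_1: rank ker ∂_1 − rank ∂_2 = (15 − 5) − 10 = 0, and ∂_2 has invariant factor 2 > 1, so H_1 = Z_2.
  H_2: rank ker ∂_2 − rank ∂_3 = (10 − 10) − 0 = 0, and there is no ∂_3, so H_2 = 0.

As a check, the Euler characteristic is 6 − 15 + 10 = 1, which agrees with 1 − 0 + 0 = 1.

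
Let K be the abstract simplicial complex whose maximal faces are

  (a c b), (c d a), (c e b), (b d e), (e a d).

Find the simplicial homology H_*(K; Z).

H_0 = Z,  H_1 = Z,  H_2 = 0.

Fix the vertex order a < b < c < d < e and write every simplex with vertices in increasing order. Then dim K = 2 and the simplices of K are:

  0-simplices (5): a, b, c, d, e
  1-simplices (10): ab, ac, ad, ae, bc, bd, be, cd, ce, de
  2-simplices (5): abc, acd, ade, bce, bde

so the chain groups are C_0 ≅ Z^5, C_1 ≅ Z^10, C_2 ≅ Z^5.

Boundary ∂_1: C_1 → C_0 is given by ∂[p,q] = [q] − [p]. For instance
  ∂bc = c − b.
The resulting 5×10 matrix has rank 4, and its Smith normal form has invariant factors (1,1,1,1).

∂_2: C_2 → C_1 acts by ∂[p,q,r] = [q,r] − [p,r] + [p,q]. For instance
  ∂abc = bc − ac + ab,
  ∂bde = de − be + bd.
This gives a 10×5 integer matrix of rank 5; reducing to Smith normal form yields diagonal entries (1,1,1,1,1).

Reading off H_k = ker ∂_k / im ∂_{k+1}:

  H_0: rank C_0 − rank ∂_1 = 5 − 4 = 1, and the invariant factors of ∂_1 are all 1, so H_0 = Z.
  H_1: rank ker ∂_1 − rank ∂_2 = (10 − 4) − 5 = 1, and the invariant factors of ∂_2 are all 1, so H_1 = Z.
  H_2: rank ker ∂_2 − rank ∂_3 = (5 − 5) − 0 = 0, and there is no ∂_3, so H_2 = 0.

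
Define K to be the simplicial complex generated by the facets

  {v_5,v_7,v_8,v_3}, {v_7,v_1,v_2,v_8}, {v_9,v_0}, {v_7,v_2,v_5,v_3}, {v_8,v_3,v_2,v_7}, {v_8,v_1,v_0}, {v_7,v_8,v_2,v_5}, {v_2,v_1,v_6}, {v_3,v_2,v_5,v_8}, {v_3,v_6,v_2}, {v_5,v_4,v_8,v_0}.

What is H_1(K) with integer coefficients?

Order the vertices as v_0 < v_1 < v_2 < v_3 < v_4 < v_5 < v_6 < v_7 < v_8 < v_9. Listing each simplex with vertices in this order, K has dimension 3 with simplices:

  0-simplices (10): [v_0], [v_1], [v_2], [v_3], [v_4], [v_5], [v_6], [v_7], [v_8], [v_9]
  1-simplices (23): (23 of them)
  2-simplices (20): (20 of them)
  3-simplices (7): [v_0,v_4,v_5,v_8], [v_1,v_2,v_7,v_8], [v_2,v_3,v_5,v_7], [v_2,v_3,v_5,v_8], [v_2,v_3,v_7,v_8], [v_2,v_5,v_7,v_8], [v_3,v_5,v_7,v_8]

giving chain groups C_0 ≅ Z^10, C_1 ≅ Z^23, C_2 ≅ Z^20, C_3 ≅ Z^7.

The boundary map ∂_1: C_1 → C_0 maps an edge to its endpoints' difference, ∂[p,q] = q − p. For instance
  ∂[v_3,v_8] = [v_8] − [v_3].
This gives a 10×23 integer matrix of rank 9; reducing to Smith normal form yields diagonal entries (1,1,1,1,1,1,1,1,1).

∂_2: C_2 → C_1 acts by ∂[p,q,r] = [q,r] − [p,r] + [p,q]. For instance
  ∂[v_2,v_5,v_8] = [v_5,v_8] − [v_2,v_8] + [v_2,v_5],
  ∂[v_1,v_7,v_8] = [v_7,v_8] − [v_1,v_8] + [v_1,v_7].
As a 23×20 matrix over Z this has rank 14, with invariant factors (1,1,1,1,1,1,1,1,1,1,1,1,1,1).

Boundary ∂_3: C_3 → C_2 sends each 3-simplex σ to the alternating sum Σ_i (−1)^i (σ with its i-th vertex removed). For instance
  ∂[v_1,v_2,v_7,v_8] = [v_2,v_7,v_8] − [v_1,v_7,v_8] + [v_1,v_2,v_8] − [v_1,v_2,v_7],
  ∂[v_0,v_4,v_5,v_8] = [v_4,v_5,v_8] − [v_0,v_5,v_8] + [v_0,v_4,v_8] − [v_0,v_4,v_5].
The 20×7 boundary matrix has rank 6 and Smith normal form diag(1,1,1,1,1,1).

Reading off H_k = ker ∂_k / im ∂_{k+1}:

  H_1: rank ker ∂_1 − rank ∂_2 = (23 − 9) − 14 = 0, and the invariant factors of ∂_2 are all 1, so H_1 = 0.

H_1 = 0.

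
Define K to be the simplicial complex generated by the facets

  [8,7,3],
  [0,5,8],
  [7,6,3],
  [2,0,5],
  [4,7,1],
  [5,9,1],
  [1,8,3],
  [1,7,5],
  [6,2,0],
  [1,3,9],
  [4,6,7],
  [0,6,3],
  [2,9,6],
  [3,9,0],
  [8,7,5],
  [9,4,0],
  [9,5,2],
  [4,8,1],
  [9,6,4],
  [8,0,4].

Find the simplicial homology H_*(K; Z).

We work with the vertex ordering 0 < 1 < 2 < 3 < 4 < 5 < 6 < 7 < 8 < 9. The simplices of K, each written with vertices in increasing order, are:

  0-simplices (10): [0], [1], [2], [3], [4], [5], [6], [7], [8], [9]
  1-simplices (30): (30 of them)
  2-simplices (20): (20 of them)

giving chain groups C_0 ≅ Z^10, C_1 ≅ Z^30, C_2 ≅ Z^20.

∂_1: C_1 → C_0 sends each edge [p,q] (with p < q) to q − p.
The 10×30 boundary matrix has rank 9 and Smith normal form diag(1,1,1,1,1,1,1,1,1).

∂_2: C_2 → C_1 acts by ∂[p,q,r] = [q,r] − [p,r] + [p,q]. For instance
  ∂[1,4,8] = [4,8] − [1,8] + [1,4],
  ∂[0,3,6] = [3,6] − [0,6] + [0,3].
This gives a 30×20 integer matrix of rank 20; reducing to Smith normal form yields diagonal entries (1,1,1,1,1,1,1,1,1,1,1,1,1,1,1,1,1,1,1,2).

Now H_k = ker ∂_k / im ∂_{k+1}, so:

  H_0: rank C_0 − rank ∂_1 = 10 − 9 = 1, and the invariant factors of ∂_1 are all 1, so H_0 ≅ Z.
  H_1: rank ker ∂_1 − rank ∂_2 = (30 − 9) − 20 = 1, and ∂_2 has invariant factor 2 > 1, so H_1 ≅ Z ⊕ Z/2.
  H_2: rank ker ∂_2 − rank ∂_3 = (20 − 20) − 0 = 0, and there is no ∂_3, so H_2 ≅ 0.

H_0 ≅ Z,  H_1 ≅ Z ⊕ Z/2,  H_2 = 0.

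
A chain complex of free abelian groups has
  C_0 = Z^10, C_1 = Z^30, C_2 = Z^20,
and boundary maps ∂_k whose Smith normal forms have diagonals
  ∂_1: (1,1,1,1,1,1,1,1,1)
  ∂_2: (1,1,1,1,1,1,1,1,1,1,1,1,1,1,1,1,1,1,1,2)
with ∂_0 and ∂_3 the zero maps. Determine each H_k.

H_0: b_0 = 10 − 0 − 9 = 1; torsion from ∂_1 factors > 1: none. So H_0 = Z.
H_1: b_1 = 30 − 9 − 20 = 1; torsion from ∂_2 factors > 1: [2]. So H_1 = Z × Z/2.
H_2: b_2 = 20 − 20 − 0 = 0; torsion from ∂_3 factors > 1: none. So H_2 = 0.

H_0 = Z,  H_1 = Z × Z/2,  H_2 = 0.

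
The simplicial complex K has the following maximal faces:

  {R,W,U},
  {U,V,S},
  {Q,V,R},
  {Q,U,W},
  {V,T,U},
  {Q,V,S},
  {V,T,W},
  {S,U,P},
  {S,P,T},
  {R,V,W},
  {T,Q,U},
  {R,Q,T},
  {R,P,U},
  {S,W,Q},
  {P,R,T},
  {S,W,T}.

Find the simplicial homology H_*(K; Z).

H_0 ≅ Z,  H_1 ≅ Z^2,  H_2 ≅ Z.

Take the total order P < Q < R < S < T < U < V < W on the vertex set. Then K (dimension 2) consists of the simplices:

  0-simplices (8): P, Q, R, S, T, U, V, W
  1-simplices (24): PR, PS, PT, PU, QR, QS, QT, QU, QV, QW, RT, RU, RV, RW, ST, SU, SV, SW, TU, TV, TW, UV, UW, VW
  2-simplices (16): PRT, PRU, PST, PSU, QRT, QRV, QSV, QSW, QTU, QUW, RUW, RVW, STW, SUV, TUV, TVW

so the chain groups are C_0 ≅ Z^8, C_1 ≅ Z^24, C_2 ≅ Z^16.

∂_1: C_1 → C_0 sends each edge [p,q] (with p < q) to q − p. For instance
  ∂SU = U − S.
As a 8×24 matrix over Z this has rank 7, with invariant factors (1,1,1,1,1,1,1).

Boundary ∂_2: C_2 → C_1 acts by ∂[p,q,r] = [q,r] − [p,r] + [p,q]. For instance
  ∂QSV = SV − QV + QS,
  ∂PST = ST − PT + PS.
The resulting 24×16 matrix has rank 15, and its Smith normal form has invariant factors (1,1,1,1,1,1,1,1,1,1,1,1,1,1,1).

Now H_k = ker ∂_k / im ∂_{k+1}, so:

  H_0: rank C_0 − rank ∂_1 = 8 − 7 = 1, and the invariant factors of ∂_1 are all 1, so H_0 ≅ Z.
  H_1: rank ker ∂_1 − rank ∂_2 = (24 − 7) − 15 = 2, and the invariant factors of ∂_2 are all 1, so H_1 ≅ Z^2.
  H_2: rank ker ∂_2 − rank ∂_3 = (16 − 15) − 0 = 1, and there is no ∂_3, so H_2 ≅ Z.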